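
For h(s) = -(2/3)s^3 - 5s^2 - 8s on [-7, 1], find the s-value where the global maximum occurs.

-7

Differentiating, h'(s) = -2s^2 - 10s - 8; which vanishes at s = -4 and s = -1.
Evaluating at the critical points and endpoints: h(-7) = 119/3,  h(-4) = -16/3,  h(-1) = 11/3,  h(1) = -41/3.
So the maximum is h(-7) = 119/3.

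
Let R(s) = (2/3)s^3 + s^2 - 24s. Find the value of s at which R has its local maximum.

R'(s) = 2s^2 + 2s - 24 = 0 at s = -4, 3.
Since R''(s) = 4s + 2, we get R''(-4) = -14 < 0 ⇒ local maximum; R''(3) = 14 > 0 ⇒ local minimum.
The local maximum is R(-4) = 208/3.

-4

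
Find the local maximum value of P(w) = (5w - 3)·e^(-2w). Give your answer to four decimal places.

0.2770

P'(w) = 5·e^(-2w) + (5w - 3)·(-2)·e^(-2w) = (-10w + 11)·e^(-2w). Since e^(-2w) > 0, the only critical point is w = 11/10.
P''(11/10) has the same sign as -10 < 0, so this is a local maximum.
P(11/10) = (5/2)·e^(-11/5) ≈ 0.2770.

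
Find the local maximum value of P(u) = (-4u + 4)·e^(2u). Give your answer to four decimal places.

5.4366

Differentiating with the product rule gives P'(u) = (-8u + 4)·e^(2u). Since e^(2u) > 0, the only critical point is u = 1/2.
P''(1/2) has the same sign as -8 < 0, so this is a local maximum.
P(1/2) = (2)·e^(1) ≈ 5.4366.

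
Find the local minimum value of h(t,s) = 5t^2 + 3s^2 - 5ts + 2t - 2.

-82/35

∂h/∂t = 10t - 5s + 2 = 0 and ∂h/∂s = -5t + 6s = 0, so (t, s) = (-12/35, -2/7).
The Hessian has h_{tt} = 10, h_{ss} = 6, h_{ts} = -5, giving D = 35 > 0 with h_{tt} > 0, so the point is a local minimum.
h(-12/35, -2/7) = -82/35.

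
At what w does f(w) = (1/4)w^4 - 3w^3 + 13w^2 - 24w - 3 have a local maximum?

3

f'(w) = w^3 - 9w^2 + 26w - 24 = 0 at w = 2, 3, 4.
Since f''(w) = 3w^2 - 18w + 26, we get f''(2) = 2 > 0 ⇒ local minimum; f''(3) = -1 < 0 ⇒ local maximum; f''(4) = 2 > 0 ⇒ local minimum.
So the local maximum value is f(3) = -75/4.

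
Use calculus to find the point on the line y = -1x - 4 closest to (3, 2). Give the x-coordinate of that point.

Minimize D(x)^2 = (x - 3)^2 + (-x - 6)^2.
d/dx[D^2] = 2(x - 3) + 2·(-1)·(-x - 6) = 0 ⇒ x = -3/2.
Then y = -5/2 and the distance is √(81/2) ≈ 6.3640.

-3/2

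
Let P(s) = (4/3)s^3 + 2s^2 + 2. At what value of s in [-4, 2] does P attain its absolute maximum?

Differentiating, P'(s) = 4s^2 + 4s; which vanishes at s = -1 and s = 0.
Compare values at every candidate in [-4, 2]: P(-4) = -154/3,  P(-1) = 8/3,  P(0) = 2,  P(2) = 62/3.
The maximum over the interval is 62/3, attained at s = 2.

2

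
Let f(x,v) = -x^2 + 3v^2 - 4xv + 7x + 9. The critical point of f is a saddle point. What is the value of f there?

∂f/∂x = -2x - 4v + 7 = 0 and ∂f/∂v = -4x + 6v = 0, so (x, v) = (3/2, 1).
The Hessian has f_{xx} = -2, f_{vv} = 6, f_{xv} = -4, giving D = -28 < 0, so the point is a saddle point.
f(3/2, 1) = 57/4.

57/4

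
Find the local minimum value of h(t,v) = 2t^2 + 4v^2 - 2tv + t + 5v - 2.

∂h/∂t = 4t - 2v + 1 = 0 and ∂h/∂v = -2t + 8v + 5 = 0, so (t, v) = (-9/14, -11/14).
The Hessian has h_{tt} = 4, h_{vv} = 8, h_{tv} = -2, giving D = 28 > 0 with h_{tt} > 0, so the point is a local minimum.
h(-9/14, -11/14) = -30/7.

-30/7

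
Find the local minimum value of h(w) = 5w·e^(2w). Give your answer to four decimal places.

-0.9197

Differentiating with the product rule gives h'(w) = (10w + 5)·e^(2w). Since e^(2w) > 0, the only critical point is w = -1/2.
h''(-1/2) has the same sign as 10 > 0, so this is a local minimum.
h(-1/2) = (-5/2)·e^(-1) ≈ -0.9197.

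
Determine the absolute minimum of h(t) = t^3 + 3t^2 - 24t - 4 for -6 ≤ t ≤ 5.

-32

Differentiating, h'(t) = 3t^2 + 6t - 24; which vanishes at t = -4 and t = 2.
Compare values at every candidate in [-6, 5]: h(-6) = 32,  h(-4) = 76,  h(2) = -32,  h(5) = 76.
Hence the absolute minimum is -32 at t = 2.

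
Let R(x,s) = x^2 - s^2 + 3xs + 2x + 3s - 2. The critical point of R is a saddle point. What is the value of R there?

-3

∂R/∂x = 2x + 3s + 2 = 0 and ∂R/∂s = 3x - 2s + 3 = 0, so (x, s) = (-1, 0).
The Hessian has R_{xx} = 2, R_{ss} = -2, R_{xs} = 3, giving D = -13 < 0, so the point is a saddle point.
R(-1, 0) = -3.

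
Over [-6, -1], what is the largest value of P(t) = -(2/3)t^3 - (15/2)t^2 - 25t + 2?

P'(t) = -2t^2 - 15t - 25, which vanishes at t = -5 and t = -5/2.
Compare values at every candidate in [-6, -1]: P(-6) = 26, P(-5) = 137/6, P(-5/2) = 673/24, P(-1) = 121/6.
Hence the absolute maximum is 673/24 at t = -5/2.

673/24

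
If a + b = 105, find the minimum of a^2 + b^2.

With a + b = 105, a^2 + b^2 = a^2 + (105 − a)^2.
The derivative 2a − 2(105 − a) = 4a − 210 vanishes at a = 105/2; second derivative 4 > 0, a minimum.
The minimum is 2·(105/2)^2 = 11025/2.

11025/2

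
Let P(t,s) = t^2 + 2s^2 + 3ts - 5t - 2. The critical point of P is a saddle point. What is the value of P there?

48

∂P/∂t = 2t + 3s - 5 = 0 and ∂P/∂s = 3t + 4s = 0, so (t, s) = (-20, 15).
The Hessian has P_{tt} = 2, P_{ss} = 4, P_{ts} = 3, giving D = -1 < 0, so the point is a saddle point.
P(-20, 15) = 48.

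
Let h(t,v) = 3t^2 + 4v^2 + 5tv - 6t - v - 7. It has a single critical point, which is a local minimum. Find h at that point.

∂h/∂t = 6t + 5v - 6 = 0 and ∂h/∂v = 5t + 8v - 1 = 0, so (t, v) = (43/23, -24/23).
The Hessian has h_{tt} = 6, h_{vv} = 8, h_{tv} = 5, giving D = 23 > 0 with h_{tt} > 0, so the point is a local minimum.
h(43/23, -24/23) = -278/23.

-278/23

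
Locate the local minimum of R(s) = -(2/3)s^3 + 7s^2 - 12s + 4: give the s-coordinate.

R'(s) = -2s^2 + 14s - 12 = 0 at s = 1, 6.
Since R''(s) = -4s + 14, we get R''(1) = 10 > 0 ⇒ local minimum; R''(6) = -10 < 0 ⇒ local maximum.
Thus R has its local minimum at s = 1, with value -5/3.

1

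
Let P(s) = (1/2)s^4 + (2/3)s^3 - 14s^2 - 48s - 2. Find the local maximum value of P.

Critical points: P'(s) = 2s^3 + 2s^2 - 28s - 48 vanishes at s = -3, -2, 4.
Since P''(s) = 6s^2 + 4s - 28, we get P''(-3) = 14 > 0 ⇒ local minimum; P''(-2) = -12 < 0 ⇒ local maximum; P''(4) = 84 > 0 ⇒ local minimum.
The local maximum is P(-2) = 122/3.

122/3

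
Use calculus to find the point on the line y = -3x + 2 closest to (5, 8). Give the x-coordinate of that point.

-13/10

Minimize D(x)^2 = (x - 5)^2 + (-3x - 6)^2.
d/dx[D^2] = 2(x - 5) + 2·(-3)·(-3x - 6) = 0 ⇒ x = -13/10.
Then y = 59/10 and the distance is √(441/10) ≈ 6.6408.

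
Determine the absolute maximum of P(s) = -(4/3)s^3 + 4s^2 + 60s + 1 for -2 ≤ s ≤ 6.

Differentiating, P'(s) = -4s^2 + 8s + 60; whose only zero in [-2, 6] is s = 5.
Candidates: P(-2) = -277/3, P(5) = 703/3, P(6) = 217.
The maximum over the interval is 703/3, attained at s = 5.

703/3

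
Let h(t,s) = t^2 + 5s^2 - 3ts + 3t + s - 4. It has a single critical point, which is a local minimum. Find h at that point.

-9

∂h/∂t = 2t - 3s + 3 = 0 and ∂h/∂s = -3t + 10s + 1 = 0, so (t, s) = (-3, -1).
The Hessian has h_{tt} = 2, h_{ss} = 10, h_{ts} = -3, giving D = 11 > 0 with h_{tt} > 0, so the point is a local minimum.
h(-3, -1) = -9.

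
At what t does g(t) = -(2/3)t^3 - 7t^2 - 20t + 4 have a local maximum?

-2

Critical points: g'(t) = -2t^2 - 14t - 20 vanishes at t = -5, -2.
Second-derivative test with g''(t) = -4t - 14: g''(-5) = 6 > 0 ⇒ local minimum; g''(-2) = -6 < 0 ⇒ local maximum.
So the local maximum value is g(-2) = 64/3.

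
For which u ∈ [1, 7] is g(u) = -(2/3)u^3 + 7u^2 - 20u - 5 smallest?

g'(u) = -2u^2 + 14u - 20, which vanishes at u = 2 and u = 5.
Evaluating at the critical points and endpoints: g(1) = -56/3,  g(2) = -67/3,  g(5) = -40/3,  g(7) = -92/3.
So the minimum is g(7) = -92/3.

7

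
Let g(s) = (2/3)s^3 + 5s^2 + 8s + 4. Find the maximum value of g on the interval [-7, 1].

53/3

Differentiating, g'(s) = 2s^2 + 10s + 8; which vanishes at s = -4 and s = -1.
Evaluating at the critical points and endpoints: g(-7) = -107/3; g(-4) = 28/3; g(-1) = 1/3; g(1) = 53/3.
The maximum over the interval is 53/3, attained at s = 1.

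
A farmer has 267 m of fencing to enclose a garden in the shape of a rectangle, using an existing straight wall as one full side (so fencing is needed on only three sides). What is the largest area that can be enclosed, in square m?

Let the sides perpendicular to the wall have length x and the parallel side y, so 2x + y = 267 and the area is A = xy = x(267 − 2x).
A'(x) = 267 − 4x = 0 gives x = 267/4, and A''(x) = −4 < 0 confirms a maximum.
Then y = 267 − 2·267/4 = 267/2 and A = 71289/8.

71289/8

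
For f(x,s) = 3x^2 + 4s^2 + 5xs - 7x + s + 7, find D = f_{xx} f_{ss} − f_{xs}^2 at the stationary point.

23

∂f/∂x = 6x + 5s - 7 = 0 and ∂f/∂s = 5x + 8s + 1 = 0, so (x, s) = (61/23, -41/23).
The Hessian has f_{xx} = 6, f_{ss} = 8, f_{xs} = 5, giving D = 23 > 0 with f_{xx} > 0, so the point is a local minimum.
D = (6)·(8) − (5)^2 = 23.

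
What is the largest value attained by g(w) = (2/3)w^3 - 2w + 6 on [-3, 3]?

18

g'(w) = 2w^2 - 2, which vanishes at w = -1 and w = 1.
Candidates: g(-3) = -6,  g(-1) = 22/3,  g(1) = 14/3,  g(3) = 18.
So the maximum is g(3) = 18.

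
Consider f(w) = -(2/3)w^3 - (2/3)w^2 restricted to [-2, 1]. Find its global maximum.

8/3

f'(w) = -2w^2 - (4/3)w, which vanishes at w = -2/3 and w = 0.
Compare values at every candidate in [-2, 1]: f(-2) = 8/3; f(-2/3) = -8/81; f(0) = 0; f(1) = -4/3.
The maximum over the interval is 8/3, attained at w = -2.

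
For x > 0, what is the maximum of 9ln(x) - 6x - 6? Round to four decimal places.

P'(x) = 9/x − 6 = 0 gives x = 3/2.
P''(x) = -9/x², which is negative for x > 0, so this is a local maximum.
P(3/2) = 9·ln(3/2) - 9 - 6 ≈ -11.3508.

-11.3508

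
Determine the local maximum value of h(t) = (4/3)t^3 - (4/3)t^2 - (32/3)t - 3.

461/81

h'(t) = 4t^2 - (8/3)t - 32/3. Setting h'(t) = 0 gives t ∈ {-4/3, 2}.
Second-derivative test with h''(t) = 8t - 8/3: h''(-4/3) = -40/3 < 0 ⇒ local maximum; h''(2) = 40/3 > 0 ⇒ local minimum.
So the local maximum value is h(-4/3) = 461/81.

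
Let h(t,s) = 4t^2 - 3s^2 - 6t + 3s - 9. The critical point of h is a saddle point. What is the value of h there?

∂h/∂t = 8t - 6 = 0 and ∂h/∂s = -6s + 3 = 0, so (t, s) = (3/4, 1/2).
The Hessian has h_{tt} = 8, h_{ss} = -6, h_{ts} = 0, giving D = -48 < 0, so the point is a saddle point.
h(3/4, 1/2) = -21/2.

-21/2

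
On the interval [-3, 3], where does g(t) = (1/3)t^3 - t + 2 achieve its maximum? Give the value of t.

The derivative is t^2 - 1, which vanishes at t = -1 and t = 1.
Evaluating at the critical points and endpoints: g(-3) = -4,  g(-1) = 8/3,  g(1) = 4/3,  g(3) = 8.
So the maximum is g(3) = 8.

3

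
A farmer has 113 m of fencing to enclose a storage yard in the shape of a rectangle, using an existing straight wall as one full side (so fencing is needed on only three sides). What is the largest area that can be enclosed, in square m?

12769/8

Let the sides perpendicular to the wall have length x and the parallel side y, so 2x + y = 113 and the area is A = xy = x(113 − 2x).
A'(x) = 113 − 4x = 0 gives x = 113/4, and A''(x) = −4 < 0 confirms a maximum.
Then y = 113 − 2·113/4 = 113/2 and A = 12769/8.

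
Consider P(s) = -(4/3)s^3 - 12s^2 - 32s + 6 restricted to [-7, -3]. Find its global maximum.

298/3

P'(s) = -4s^2 - 24s - 32, whose only zero in [-7, -3] is s = -4.
Evaluating at the critical points and endpoints: P(-7) = 298/3, P(-4) = 82/3, P(-3) = 30.
So the maximum is P(-7) = 298/3.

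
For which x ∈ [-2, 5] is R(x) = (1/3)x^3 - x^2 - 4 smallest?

The derivative is x^2 - 2x, which vanishes at x = 0 and x = 2.
Candidates: R(-2) = -32/3, R(0) = -4, R(2) = -16/3, R(5) = 38/3.
The minimum over the interval is -32/3, attained at x = -2.

-2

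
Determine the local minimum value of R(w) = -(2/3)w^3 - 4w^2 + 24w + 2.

R'(w) = -2w^2 - 8w + 24. Setting R'(w) = 0 gives w ∈ {-6, 2}.
R''(w) = -4w - 8. R''(-6) = 16 > 0 ⇒ local minimum; R''(2) = -16 < 0 ⇒ local maximum.
Thus R has its local minimum at w = -6, with value -142.

-142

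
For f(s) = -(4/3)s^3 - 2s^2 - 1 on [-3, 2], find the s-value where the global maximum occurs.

-3

The derivative is -4s^2 - 4s, which vanishes at s = -1 and s = 0.
Compare values at every candidate in [-3, 2]: f(-3) = 17, f(-1) = -5/3, f(0) = -1, f(2) = -59/3.
So the maximum is f(-3) = 17.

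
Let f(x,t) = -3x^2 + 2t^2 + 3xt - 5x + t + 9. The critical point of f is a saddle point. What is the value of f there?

359/33

∂f/∂x = -6x + 3t - 5 = 0 and ∂f/∂t = 3x + 4t + 1 = 0, so (x, t) = (-23/33, 3/11).
The Hessian has f_{xx} = -6, f_{tt} = 4, f_{xt} = 3, giving D = -33 < 0, so the point is a saddle point.
f(-23/33, 3/11) = 359/33.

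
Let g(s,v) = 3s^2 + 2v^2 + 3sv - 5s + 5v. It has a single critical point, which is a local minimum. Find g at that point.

-40/3

∂g/∂s = 6s + 3v - 5 = 0 and ∂g/∂v = 3s + 4v + 5 = 0, so (s, v) = (7/3, -3).
The Hessian has g_{ss} = 6, g_{vv} = 4, g_{sv} = 3, giving D = 15 > 0 with g_{ss} > 0, so the point is a local minimum.
g(7/3, -3) = -40/3.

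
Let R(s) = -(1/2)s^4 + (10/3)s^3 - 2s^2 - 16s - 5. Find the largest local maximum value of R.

31/6

R'(s) = -2s^3 + 10s^2 - 4s - 16 = 0 at s = -1, 2, 4.
R''(s) = -6s^2 + 20s - 4. R''(-1) = -30 < 0 ⇒ local maximum; R''(2) = 12 > 0 ⇒ local minimum; R''(4) = -20 < 0 ⇒ local maximum.
The largest local maximum is R(-1) = 31/6.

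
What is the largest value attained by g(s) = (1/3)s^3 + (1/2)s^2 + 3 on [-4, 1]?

23/6

g'(s) = s^2 + s, which vanishes at s = -1 and s = 0.
Evaluating at the critical points and endpoints: g(-4) = -31/3, g(-1) = 19/6, g(0) = 3, g(1) = 23/6.
So the maximum is g(1) = 23/6.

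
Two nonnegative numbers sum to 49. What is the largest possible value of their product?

With x + y = 49, the product is P(x) = x(49 − x).
P'(x) = 49 − 2x = 0 gives x = 49/2; P'' = −2 < 0, so this is the maximum.
P = 49/2·49/2 = 2401/4.

2401/4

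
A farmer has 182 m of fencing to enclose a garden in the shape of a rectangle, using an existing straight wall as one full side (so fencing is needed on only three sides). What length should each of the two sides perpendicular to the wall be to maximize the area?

91/2

Let the sides perpendicular to the wall have length x and the parallel side y, so 2x + y = 182 and the area is A = xy = x(182 − 2x).
A'(x) = 182 − 4x = 0 gives x = 91/2, and A''(x) = −4 < 0 confirms a maximum.
Then y = 182 − 2·91/2 = 91 and A = 8281/2.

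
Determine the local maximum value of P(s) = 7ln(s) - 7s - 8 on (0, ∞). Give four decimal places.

P'(s) = 7/s − 7 = 0 gives s = 1.
P''(s) = -7/s², which is negative for s > 0, so this is a local maximum.
P(1) = 7·ln(1) - 7 - 8 ≈ -15.0000.

-15.0000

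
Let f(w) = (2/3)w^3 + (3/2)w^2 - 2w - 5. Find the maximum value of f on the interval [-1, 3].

41/2

f'(w) = 2w^2 + 3w - 2, whose only zero in [-1, 3] is w = 1/2.
Evaluating at the critical points and endpoints: f(-1) = -13/6, f(1/2) = -133/24, f(3) = 41/2.
The maximum over the interval is 41/2, attained at w = 3.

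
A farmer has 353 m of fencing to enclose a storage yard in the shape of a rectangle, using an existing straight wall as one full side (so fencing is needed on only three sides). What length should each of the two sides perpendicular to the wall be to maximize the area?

Let the sides perpendicular to the wall have length x and the parallel side y, so 2x + y = 353 and the area is A = xy = x(353 − 2x).
A'(x) = 353 − 4x = 0 gives x = 353/4, and A''(x) = −4 < 0 confirms a maximum.
Then y = 353 − 2·353/4 = 353/2 and A = 124609/8.

353/4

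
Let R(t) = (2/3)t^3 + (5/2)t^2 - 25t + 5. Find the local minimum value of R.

Critical points: R'(t) = 2t^2 + 5t - 25 vanishes at t = -5, 5/2.
Second-derivative test with R''(t) = 4t + 5: R''(-5) = -15 < 0 ⇒ local maximum; R''(5/2) = 15 > 0 ⇒ local minimum.
Thus R has its local minimum at t = 5/2, with value -755/24.

-755/24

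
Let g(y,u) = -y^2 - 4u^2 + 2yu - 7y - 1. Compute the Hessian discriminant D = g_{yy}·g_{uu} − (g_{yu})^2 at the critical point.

12

∂g/∂y = -2y + 2u - 7 = 0 and ∂g/∂u = 2y - 8u = 0, so (y, u) = (-14/3, -7/6).
The Hessian has g_{yy} = -2, g_{uu} = -8, g_{yu} = 2, giving D = 12 > 0 with g_{yy} < 0, so the point is a local maximum.
D = (-2)·(-8) − (2)^2 = 12.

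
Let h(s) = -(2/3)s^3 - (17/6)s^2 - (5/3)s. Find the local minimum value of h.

h'(s) = -2s^2 - (17/3)s - 5/3. Setting h'(s) = 0 gives s ∈ {-5/2, -1/3}.
h''(s) = -4s - 17/3. h''(-5/2) = 13/3 > 0 ⇒ local minimum; h''(-1/3) = -13/3 < 0 ⇒ local maximum.
So the local minimum value is h(-5/2) = -25/8.

-25/8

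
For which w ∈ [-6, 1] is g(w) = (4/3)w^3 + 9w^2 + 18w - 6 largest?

1

Differentiating, g'(w) = 4w^2 + 18w + 18; which vanishes at w = -3 and w = -3/2.
Candidates: g(-6) = -78,  g(-3) = -15,  g(-3/2) = -69/4,  g(1) = 67/3.
The maximum over the interval is 67/3, attained at w = 1.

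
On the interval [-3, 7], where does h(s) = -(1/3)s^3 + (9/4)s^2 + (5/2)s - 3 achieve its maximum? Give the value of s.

5

Differentiating, h'(s) = -s^2 + (9/2)s + 5/2; which vanishes at s = -1/2 and s = 5.
Candidates: h(-3) = 75/4; h(-1/2) = -175/48; h(5) = 289/12; h(7) = 125/12.
Hence the absolute maximum is 289/12 at s = 5.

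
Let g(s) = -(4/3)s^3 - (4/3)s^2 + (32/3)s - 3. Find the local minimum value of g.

-19

g'(s) = -4s^2 - (8/3)s + 32/3. Setting g'(s) = 0 gives s ∈ {-2, 4/3}.
Second-derivative test with g''(s) = -8s - 8/3: g''(-2) = 40/3 > 0 ⇒ local minimum; g''(4/3) = -40/3 < 0 ⇒ local maximum.
So the local minimum value is g(-2) = -19.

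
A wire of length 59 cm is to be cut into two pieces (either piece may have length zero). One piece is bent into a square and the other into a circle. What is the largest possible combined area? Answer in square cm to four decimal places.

Let x be the length used for the square. Square side x/4; circle radius (59−x)/(2π).
A(x) = (x/4)² + π·((59−x)/(2π))² = x²/16 + (59−x)²/(4π) for 0 ≤ x ≤ 59. A'(x) = x/8 − (59−x)/(2π) = 0 gives x = 4·59/(π+4) ≈ 33.0459.
A'' > 0, so the interior critical point is a minimum; the maximum is at an endpoint. A(0) = 277.0092 and A(59) = 217.5625, so the largest area is 277.0092.

277.0092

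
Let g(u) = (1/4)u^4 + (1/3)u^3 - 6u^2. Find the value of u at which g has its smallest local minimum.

-4

Critical points: g'(u) = u^3 + u^2 - 12u vanishes at u = -4, 0, 3.
Since g''(u) = 3u^2 + 2u - 12, we get g''(-4) = 28 > 0 ⇒ local minimum; g''(0) = -12 < 0 ⇒ local maximum; g''(3) = 21 > 0 ⇒ local minimum.
Thus g has its smallest local minimum at u = -4, with value -160/3.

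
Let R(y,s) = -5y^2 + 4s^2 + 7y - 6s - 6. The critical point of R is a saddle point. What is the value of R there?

∂R/∂y = -10y + 7 = 0 and ∂R/∂s = 8s - 6 = 0, so (y, s) = (7/10, 3/4).
The Hessian has R_{yy} = -10, R_{ss} = 8, R_{ys} = 0, giving D = -80 < 0, so the point is a saddle point.
R(7/10, 3/4) = -29/5.

-29/5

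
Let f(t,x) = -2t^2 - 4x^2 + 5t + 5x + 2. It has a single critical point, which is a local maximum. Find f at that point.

107/16

∂f/∂t = -4t + 5 = 0 and ∂f/∂x = -8x + 5 = 0, so (t, x) = (5/4, 5/8).
The Hessian has f_{tt} = -4, f_{xx} = -8, f_{tx} = 0, giving D = 32 > 0 with f_{tt} < 0, so the point is a local maximum.
f(5/4, 5/8) = 107/16.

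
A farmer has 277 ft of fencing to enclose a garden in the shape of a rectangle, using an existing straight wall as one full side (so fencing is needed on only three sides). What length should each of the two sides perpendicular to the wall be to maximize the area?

277/4

Let the sides perpendicular to the wall have length x and the parallel side y, so 2x + y = 277 and the area is A = xy = x(277 − 2x).
A'(x) = 277 − 4x = 0 gives x = 277/4, and A''(x) = −4 < 0 confirms a maximum.
Then y = 277 − 2·277/4 = 277/2 and A = 76729/8.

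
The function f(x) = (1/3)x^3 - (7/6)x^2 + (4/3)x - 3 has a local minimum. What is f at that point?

-203/81

f'(x) = x^2 - (7/3)x + 4/3 = 0 at x = 1, 4/3.
Since f''(x) = 2x - 7/3, we get f''(1) = -1/3 < 0 ⇒ local maximum; f''(4/3) = 1/3 > 0 ⇒ local minimum.
The local minimum is f(4/3) = -203/81.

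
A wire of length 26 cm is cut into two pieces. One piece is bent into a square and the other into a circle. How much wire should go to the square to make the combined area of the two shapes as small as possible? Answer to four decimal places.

14.5626

Let x be the length used for the square. Square side x/4; circle radius (26−x)/(2π).
A(x) = (x/4)² + π·((26−x)/(2π))² = x²/16 + (26−x)²/(4π) for 0 ≤ x ≤ 26. A'(x) = x/8 − (26−x)/(2π) = 0 gives x = 4·26/(π+4) ≈ 14.5626.
A'' = 1/8 + 1/(2π) > 0, so this gives the minimum combined area; x ≈ 14.5626 cm to the square.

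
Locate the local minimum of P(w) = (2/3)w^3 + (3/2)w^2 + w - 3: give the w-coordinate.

-1/2

P'(w) = 2w^2 + 3w + 1. Setting P'(w) = 0 gives w ∈ {-1, -1/2}.
Since P''(w) = 4w + 3, we get P''(-1) = -1 < 0 ⇒ local maximum; P''(-1/2) = 1 > 0 ⇒ local minimum.
So the local minimum value is P(-1/2) = -77/24.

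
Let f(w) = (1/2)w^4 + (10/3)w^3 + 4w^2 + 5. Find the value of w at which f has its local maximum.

-1

Critical points: f'(w) = 2w^3 + 10w^2 + 8w vanishes at w = -4, -1, 0.
Second-derivative test with f''(w) = 6w^2 + 20w + 8: f''(-4) = 24 > 0 ⇒ local minimum; f''(-1) = -6 < 0 ⇒ local maximum; f''(0) = 8 > 0 ⇒ local minimum.
Thus f has its local maximum at w = -1, with value 37/6.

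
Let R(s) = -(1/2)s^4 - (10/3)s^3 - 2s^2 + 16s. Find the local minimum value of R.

-64/3

R'(s) = -2s^3 - 10s^2 - 4s + 16 = 0 at s = -4, -2, 1.
Since R''(s) = -6s^2 - 20s - 4, we get R''(-4) = -20 < 0 ⇒ local maximum; R''(-2) = 12 > 0 ⇒ local minimum; R''(1) = -30 < 0 ⇒ local maximum.
The local minimum is R(-2) = -64/3.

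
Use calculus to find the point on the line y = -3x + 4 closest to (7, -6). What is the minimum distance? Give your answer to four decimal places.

Minimize D(x)^2 = (x - 7)^2 + (-3x + 10)^2.
d/dx[D^2] = 2(x - 7) + 2·(-3)·(-3x + 10) = 0 ⇒ x = 37/10.
Then y = -71/10 and the distance is √(121/10) ≈ 3.4785.

3.4785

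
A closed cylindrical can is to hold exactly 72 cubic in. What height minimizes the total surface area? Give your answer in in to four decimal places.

With radius r and height h, πr²h = 72 so h = 72/(πr²), and S(r) = 2πr² + 2πrh = 2πr² + 2·72/r.
S'(r) = 4πr − 2·72/r² = 0 ⇒ r³ = 72/(2π), so r ≈ 2.2545 and h = 2r ≈ 4.5090.
S''(r) = 4π + 4·72/r³ > 0, so this is the minimum; S ≈ 95.8082.

4.5090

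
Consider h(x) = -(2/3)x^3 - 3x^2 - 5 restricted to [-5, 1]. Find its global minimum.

The derivative is -2x^2 - 6x, which vanishes at x = -3 and x = 0.
Candidates: h(-5) = 10/3; h(-3) = -14; h(0) = -5; h(1) = -26/3.
The minimum over the interval is -14, attained at x = -3.

-14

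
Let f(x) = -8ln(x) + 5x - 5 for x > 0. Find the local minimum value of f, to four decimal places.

f'(x) = -8/x + 5 = 0 gives x = 8/5.
f''(x) = 8/x², which is positive for x > 0, so this is a local minimum.
f(8/5) = -8·ln(8/5) + 8 - 5 ≈ -0.7600.

-0.7600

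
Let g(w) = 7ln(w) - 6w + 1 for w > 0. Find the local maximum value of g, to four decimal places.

g'(w) = 7/w − 6 = 0 gives w = 7/6.
g''(w) = -7/w², which is negative for w > 0, so this is a local maximum.
g(7/6) = 7·ln(7/6) - 7 + 1 ≈ -4.9209.

-4.9209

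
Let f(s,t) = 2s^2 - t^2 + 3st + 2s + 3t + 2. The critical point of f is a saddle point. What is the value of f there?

∂f/∂s = 4s + 3t + 2 = 0 and ∂f/∂t = 3s - 2t + 3 = 0, so (s, t) = (-13/17, 6/17).
The Hessian has f_{ss} = 4, f_{tt} = -2, f_{st} = 3, giving D = -17 < 0, so the point is a saddle point.
f(-13/17, 6/17) = 30/17.

30/17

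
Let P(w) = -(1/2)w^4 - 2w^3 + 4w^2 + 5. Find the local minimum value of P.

5

Critical points: P'(w) = -2w^3 - 6w^2 + 8w vanishes at w = -4, 0, 1.
Second-derivative test with P''(w) = -6w^2 - 12w + 8: P''(-4) = -40 < 0 ⇒ local maximum; P''(0) = 8 > 0 ⇒ local minimum; P''(1) = -10 < 0 ⇒ local maximum.
So the local minimum value is P(0) = 5.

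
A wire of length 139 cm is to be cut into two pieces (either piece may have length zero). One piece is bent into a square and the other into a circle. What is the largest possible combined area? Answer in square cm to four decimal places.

Let x be the length used for the square. Square side x/4; circle radius (139−x)/(2π).
A(x) = (x/4)² + π·((139−x)/(2π))² = x²/16 + (139−x)²/(4π) for 0 ≤ x ≤ 139. A'(x) = x/8 − (139−x)/(2π) = 0 gives x = 4·139/(π+4) ≈ 77.8538.
A'' > 0, so the interior critical point is a minimum; the maximum is at an endpoint. A(0) = 1537.5163 and A(139) = 1207.5625, so the largest area is 1537.5163.

1537.5163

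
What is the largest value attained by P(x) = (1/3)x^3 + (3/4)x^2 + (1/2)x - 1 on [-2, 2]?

The derivative is x^2 + (3/2)x + 1/2, which vanishes at x = -1 and x = -1/2.
Evaluating at the critical points and endpoints: P(-2) = -5/3; P(-1) = -13/12; P(-1/2) = -53/48; P(2) = 17/3.
Hence the absolute maximum is 17/3 at x = 2.

17/3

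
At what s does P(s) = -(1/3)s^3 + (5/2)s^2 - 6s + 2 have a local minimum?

2

P'(s) = -s^2 + 5s - 6. Setting P'(s) = 0 gives s ∈ {2, 3}.
Second-derivative test with P''(s) = -2s + 5: P''(2) = 1 > 0 ⇒ local minimum; P''(3) = -1 < 0 ⇒ local maximum.
Thus P has its local minimum at s = 2, with value -8/3.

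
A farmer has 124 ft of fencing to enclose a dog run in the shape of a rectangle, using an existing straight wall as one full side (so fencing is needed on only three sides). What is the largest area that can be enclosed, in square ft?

1922

Let the sides perpendicular to the wall have length x and the parallel side y, so 2x + y = 124 and the area is A = xy = x(124 − 2x).
A'(x) = 124 − 4x = 0 gives x = 31, and A''(x) = −4 < 0 confirms a maximum.
Then y = 124 − 2·31 = 62 and A = 1922.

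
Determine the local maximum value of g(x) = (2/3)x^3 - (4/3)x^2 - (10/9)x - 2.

g'(x) = 2x^2 - (8/3)x - 10/9. Setting g'(x) = 0 gives x ∈ {-1/3, 5/3}.
g''(x) = 4x - 8/3. g''(-1/3) = -4 < 0 ⇒ local maximum; g''(5/3) = 4 > 0 ⇒ local minimum.
The local maximum is g(-1/3) = -146/81.

-146/81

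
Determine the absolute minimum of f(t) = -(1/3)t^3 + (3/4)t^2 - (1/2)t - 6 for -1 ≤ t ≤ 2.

Differentiating, f'(t) = -t^2 + (3/2)t - 1/2; which vanishes at t = 1/2 and t = 1.
Compare values at every candidate in [-1, 2]: f(-1) = -53/12, f(1/2) = -293/48, f(1) = -73/12, f(2) = -20/3.
The minimum over the interval is -20/3, attained at t = 2.

-20/3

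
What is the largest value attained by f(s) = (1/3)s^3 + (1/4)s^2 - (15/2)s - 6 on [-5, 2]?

Differentiating, f'(s) = s^2 + (1/2)s - 15/2; whose only zero in [-5, 2] is s = -3.
Evaluating at the critical points and endpoints: f(-5) = -47/12; f(-3) = 39/4; f(2) = -52/3.
So the maximum is f(-3) = 39/4.

39/4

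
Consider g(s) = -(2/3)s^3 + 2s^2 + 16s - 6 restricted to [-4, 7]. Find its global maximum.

The derivative is -2s^2 + 4s + 16, which vanishes at s = -2 and s = 4.
Candidates: g(-4) = 14/3, g(-2) = -74/3, g(4) = 142/3, g(7) = -74/3.
The maximum over the interval is 142/3, attained at s = 4.

142/3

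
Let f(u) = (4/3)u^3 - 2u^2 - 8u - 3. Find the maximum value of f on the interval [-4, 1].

The derivative is 4u^2 - 4u - 8, whose only zero in [-4, 1] is u = -1.
Candidates: f(-4) = -265/3; f(-1) = 5/3; f(1) = -35/3.
Hence the absolute maximum is 5/3 at u = -1.

5/3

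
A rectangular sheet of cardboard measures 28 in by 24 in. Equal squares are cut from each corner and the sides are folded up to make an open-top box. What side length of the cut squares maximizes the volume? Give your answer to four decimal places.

4.2950

With cut size x, the volume is V(x) = x(28 − 2x)(24 − 2x) for 0 < x < 12.
V'(x) = 12x^2 − 208x + 672. Setting V'(x) = 0 gives x ≈ 4.2950 (the root in (0, 12)).
V''(x) = 24x − 208 is negative there, so this is the maximum; V ≈ 1284.6693.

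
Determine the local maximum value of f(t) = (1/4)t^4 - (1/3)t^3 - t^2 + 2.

2

Critical points: f'(t) = t^3 - t^2 - 2t vanishes at t = -1, 0, 2.
Since f''(t) = 3t^2 - 2t - 2, we get f''(-1) = 3 > 0 ⇒ local minimum; f''(0) = -2 < 0 ⇒ local maximum; f''(2) = 6 > 0 ⇒ local minimum.
Thus f has its local maximum at t = 0, with value 2.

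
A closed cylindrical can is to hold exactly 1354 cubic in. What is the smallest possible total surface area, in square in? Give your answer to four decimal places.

With radius r and height h, πr²h = 1354 so h = 1354/(πr²), and S(r) = 2πr² + 2πrh = 2πr² + 2·1354/r.
S'(r) = 4πr − 2·1354/r² = 0 ⇒ r³ = 1354/(2π), so r ≈ 5.9953 and h = 2r ≈ 11.9907.
S''(r) = 4π + 4·1354/r³ > 0, so this is the minimum; S ≈ 677.5276.

677.5276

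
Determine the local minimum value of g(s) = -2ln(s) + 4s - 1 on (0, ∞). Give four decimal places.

2.3863

g'(s) = -2/s + 4 = 0 gives s = 1/2.
g''(s) = 2/s², which is positive for s > 0, so this is a local minimum.
g(1/2) = -2·ln(1/2) + 2 - 1 ≈ 2.3863.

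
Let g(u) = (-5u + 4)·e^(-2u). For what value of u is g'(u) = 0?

13/10

Differentiating with the product rule gives g'(u) = (10u - 13)·e^(-2u). Since e^(-2u) > 0, the only critical point is u = 13/10.
g''(13/10) has the same sign as 10 > 0, so this is a local minimum.
g(13/10) = (-5/2)·e^(-13/5) ≈ -0.1857.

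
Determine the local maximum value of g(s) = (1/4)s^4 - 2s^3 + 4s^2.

4

g'(s) = s^3 - 6s^2 + 8s = 0 at s = 0, 2, 4.
Since g''(s) = 3s^2 - 12s + 8, we get g''(0) = 8 > 0 ⇒ local minimum; g''(2) = -4 < 0 ⇒ local maximum; g''(4) = 8 > 0 ⇒ local minimum.
The local maximum is g(2) = 4.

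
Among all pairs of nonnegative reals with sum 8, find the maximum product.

16

With x + y = 8, the product is P(x) = x(8 − x).
P'(x) = 8 − 2x = 0 gives x = 4; P'' = −2 < 0, so this is the maximum.
P = 4·4 = 16.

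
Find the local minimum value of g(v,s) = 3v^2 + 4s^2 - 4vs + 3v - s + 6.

∂g/∂v = 6v - 4s + 3 = 0 and ∂g/∂s = -4v + 8s - 1 = 0, so (v, s) = (-5/8, -3/16).
The Hessian has g_{vv} = 6, g_{ss} = 8, g_{vs} = -4, giving D = 32 > 0 with g_{vv} > 0, so the point is a local minimum.
g(-5/8, -3/16) = 165/32.

165/32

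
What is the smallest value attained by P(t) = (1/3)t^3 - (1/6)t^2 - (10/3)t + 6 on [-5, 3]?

-139/6

Differentiating, P'(t) = t^2 - (1/3)t - 10/3; which vanishes at t = -5/3 and t = 2.
Evaluating at the critical points and endpoints: P(-5) = -139/6, P(-5/3) = 1547/162, P(2) = 4/3, P(3) = 7/2.
Hence the absolute minimum is -139/6 at t = -5.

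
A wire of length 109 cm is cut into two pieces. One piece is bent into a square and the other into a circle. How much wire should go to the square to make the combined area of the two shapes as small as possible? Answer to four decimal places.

61.0508

Let x be the length used for the square. Square side x/4; circle radius (109−x)/(2π).
A(x) = (x/4)² + π·((109−x)/(2π))² = x²/16 + (109−x)²/(4π) for 0 ≤ x ≤ 109. A'(x) = x/8 − (109−x)/(2π) = 0 gives x = 4·109/(π+4) ≈ 61.0508.
A'' = 1/8 + 1/(2π) > 0, so this gives the minimum combined area; x ≈ 61.0508 cm to the square.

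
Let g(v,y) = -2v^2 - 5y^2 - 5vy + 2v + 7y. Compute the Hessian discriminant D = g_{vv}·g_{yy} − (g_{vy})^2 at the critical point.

∂g/∂v = -4v - 5y + 2 = 0 and ∂g/∂y = -5v - 10y + 7 = 0, so (v, y) = (-1, 6/5).
The Hessian has g_{vv} = -4, g_{yy} = -10, g_{vy} = -5, giving D = 15 > 0 with g_{vv} < 0, so the point is a local maximum.
D = (-4)·(-10) − (-5)^2 = 15.

15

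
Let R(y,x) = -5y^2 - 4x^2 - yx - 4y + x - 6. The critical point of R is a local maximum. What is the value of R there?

∂R/∂y = -10y - x - 4 = 0 and ∂R/∂x = -y - 8x + 1 = 0, so (y, x) = (-33/79, 14/79).
The Hessian has R_{yy} = -10, R_{xx} = -8, R_{yx} = -1, giving D = 79 > 0 with R_{yy} < 0, so the point is a local maximum.
R(-33/79, 14/79) = -401/79.

-401/79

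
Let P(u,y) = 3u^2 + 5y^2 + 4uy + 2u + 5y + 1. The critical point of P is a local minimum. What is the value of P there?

-1/4

∂P/∂u = 6u + 4y + 2 = 0 and ∂P/∂y = 4u + 10y + 5 = 0, so (u, y) = (0, -1/2).
The Hessian has P_{uu} = 6, P_{yy} = 10, P_{uy} = 4, giving D = 44 > 0 with P_{uu} > 0, so the point is a local minimum.
P(0, -1/2) = -1/4.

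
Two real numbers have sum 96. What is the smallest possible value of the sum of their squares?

With a + b = 96, a^2 + b^2 = a^2 + (96 − a)^2.
The derivative 2a − 2(96 − a) = 4a − 192 vanishes at a = 48; second derivative 4 > 0, a minimum.
The minimum is 2·(48)^2 = 4608.

4608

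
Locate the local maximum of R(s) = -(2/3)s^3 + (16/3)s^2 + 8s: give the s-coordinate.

R'(s) = -2s^2 + (32/3)s + 8. Setting R'(s) = 0 gives s ∈ {-2/3, 6}.
Since R''(s) = -4s + 32/3, we get R''(-2/3) = 40/3 > 0 ⇒ local minimum; R''(6) = -40/3 < 0 ⇒ local maximum.
So the local maximum value is R(6) = 96.

6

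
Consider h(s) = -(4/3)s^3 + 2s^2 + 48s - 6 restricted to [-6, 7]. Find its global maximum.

398/3

h'(s) = -4s^2 + 4s + 48, which vanishes at s = -3 and s = 4.
Evaluating at the critical points and endpoints: h(-6) = 66; h(-3) = -96; h(4) = 398/3; h(7) = -88/3.
The maximum over the interval is 398/3, attained at s = 4.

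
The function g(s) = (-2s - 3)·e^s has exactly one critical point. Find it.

By the product rule, g'(s) = (-2s - 5)·e^s. Since e^s > 0, the only critical point is s = -5/2.
g''(-5/2) has the same sign as -2 < 0, so this is a local maximum.
g(-5/2) = (2)·e^(-5/2) ≈ 0.1642.

-5/2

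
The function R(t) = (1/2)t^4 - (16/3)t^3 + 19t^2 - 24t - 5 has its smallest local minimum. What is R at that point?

R'(t) = 2t^3 - 16t^2 + 38t - 24 = 0 at t = 1, 3, 4.
Since R''(t) = 6t^2 - 32t + 38, we get R''(1) = 12 > 0 ⇒ local minimum; R''(3) = -4 < 0 ⇒ local maximum; R''(4) = 6 > 0 ⇒ local minimum.
The smallest local minimum is R(1) = -89/6.

-89/6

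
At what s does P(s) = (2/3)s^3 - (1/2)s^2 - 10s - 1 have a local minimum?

Critical points: P'(s) = 2s^2 - s - 10 vanishes at s = -2, 5/2.
Since P''(s) = 4s - 1, we get P''(-2) = -9 < 0 ⇒ local maximum; P''(5/2) = 9 > 0 ⇒ local minimum.
So the local minimum value is P(5/2) = -449/24.

5/2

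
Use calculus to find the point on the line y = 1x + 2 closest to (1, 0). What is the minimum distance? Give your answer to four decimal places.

Minimize D(x)^2 = (x - 1)^2 + (x + 2)^2.
d/dx[D^2] = 2(x - 1) + 2·1·(x + 2) = 0 ⇒ x = -1/2.
Then y = 3/2 and the distance is √(9/2) ≈ 2.1213.

2.1213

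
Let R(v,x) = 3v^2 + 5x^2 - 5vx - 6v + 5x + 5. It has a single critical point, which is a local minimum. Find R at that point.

∂R/∂v = 6v - 5x - 6 = 0 and ∂R/∂x = -5v + 10x + 5 = 0, so (v, x) = (1, 0).
The Hessian has R_{vv} = 6, R_{xx} = 10, R_{vx} = -5, giving D = 35 > 0 with R_{vv} > 0, so the point is a local minimum.
R(1, 0) = 2.

2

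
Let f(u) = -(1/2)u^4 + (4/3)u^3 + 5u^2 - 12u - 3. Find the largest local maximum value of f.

67/3

Critical points: f'(u) = -2u^3 + 4u^2 + 10u - 12 vanishes at u = -2, 1, 3.
Since f''(u) = -6u^2 + 8u + 10, we get f''(-2) = -30 < 0 ⇒ local maximum; f''(1) = 12 > 0 ⇒ local minimum; f''(3) = -20 < 0 ⇒ local maximum.
So the largest local maximum value is f(-2) = 67/3.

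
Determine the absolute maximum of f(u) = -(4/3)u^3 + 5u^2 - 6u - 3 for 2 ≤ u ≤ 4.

The derivative is -4u^2 + 10u - 6, which has no zeros in [2, 4].
Compare values at every candidate in [2, 4]: f(2) = -17/3, f(4) = -97/3.
So the maximum is f(2) = -17/3.

-17/3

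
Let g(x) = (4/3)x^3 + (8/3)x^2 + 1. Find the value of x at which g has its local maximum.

-4/3

g'(x) = 4x^2 + (16/3)x. Setting g'(x) = 0 gives x ∈ {-4/3, 0}.
Since g''(x) = 8x + 16/3, we get g''(-4/3) = -16/3 < 0 ⇒ local maximum; g''(0) = 16/3 > 0 ⇒ local minimum.
The local maximum is g(-4/3) = 209/81.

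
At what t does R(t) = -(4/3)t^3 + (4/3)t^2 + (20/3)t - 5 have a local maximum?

R'(t) = -4t^2 + (8/3)t + 20/3 = 0 at t = -1, 5/3.
Since R''(t) = -8t + 8/3, we get R''(-1) = 32/3 > 0 ⇒ local minimum; R''(5/3) = -32/3 < 0 ⇒ local maximum.
Thus R has its local maximum at t = 5/3, with value 295/81.

5/3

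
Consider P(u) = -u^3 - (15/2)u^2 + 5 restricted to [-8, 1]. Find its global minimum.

The derivative is -3u^2 - 15u, which vanishes at u = -5 and u = 0.
Evaluating at the critical points and endpoints: P(-8) = 37; P(-5) = -115/2; P(0) = 5; P(1) = -7/2.
Hence the absolute minimum is -115/2 at u = -5.

-115/2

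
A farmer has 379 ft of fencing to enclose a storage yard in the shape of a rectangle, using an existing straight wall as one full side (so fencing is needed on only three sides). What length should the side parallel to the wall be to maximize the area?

Let the sides perpendicular to the wall have length x and the parallel side y, so 2x + y = 379 and the area is A = xy = x(379 − 2x).
A'(x) = 379 − 4x = 0 gives x = 379/4, and A''(x) = −4 < 0 confirms a maximum.
Then y = 379 − 2·379/4 = 379/2 and A = 143641/8.

379/2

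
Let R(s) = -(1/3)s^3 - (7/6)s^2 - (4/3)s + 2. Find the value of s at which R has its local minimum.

R'(s) = -s^2 - (7/3)s - 4/3. Setting R'(s) = 0 gives s ∈ {-4/3, -1}.
Second-derivative test with R''(s) = -2s - 7/3: R''(-4/3) = 1/3 > 0 ⇒ local minimum; R''(-1) = -1/3 < 0 ⇒ local maximum.
The local minimum is R(-4/3) = 202/81.

-4/3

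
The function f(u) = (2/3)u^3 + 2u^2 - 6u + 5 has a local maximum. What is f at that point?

23

f'(u) = 2u^2 + 4u - 6 = 0 at u = -3, 1.
Second-derivative test with f''(u) = 4u + 4: f''(-3) = -8 < 0 ⇒ local maximum; f''(1) = 8 > 0 ⇒ local minimum.
Thus f has its local maximum at u = -3, with value 23.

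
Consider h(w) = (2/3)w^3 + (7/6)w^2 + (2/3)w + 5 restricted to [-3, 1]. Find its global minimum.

h'(w) = 2w^2 + (7/3)w + 2/3, which vanishes at w = -2/3 and w = -1/2.
Candidates: h(-3) = -9/2,  h(-2/3) = 395/81,  h(-1/2) = 39/8,  h(1) = 15/2.
Hence the absolute minimum is -9/2 at w = -3.

-9/2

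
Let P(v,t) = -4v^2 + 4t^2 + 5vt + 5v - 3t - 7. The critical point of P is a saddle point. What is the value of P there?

-484/89

∂P/∂v = -8v + 5t + 5 = 0 and ∂P/∂t = 5v + 8t - 3 = 0, so (v, t) = (55/89, -1/89).
The Hessian has P_{vv} = -8, P_{tt} = 8, P_{vt} = 5, giving D = -89 < 0, so the point is a saddle point.
P(55/89, -1/89) = -484/89.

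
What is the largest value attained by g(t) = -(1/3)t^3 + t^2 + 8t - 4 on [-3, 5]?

68/3

The derivative is -t^2 + 2t + 8, which vanishes at t = -2 and t = 4.
Candidates: g(-3) = -10; g(-2) = -40/3; g(4) = 68/3; g(5) = 58/3.
Hence the absolute maximum is 68/3 at t = 4.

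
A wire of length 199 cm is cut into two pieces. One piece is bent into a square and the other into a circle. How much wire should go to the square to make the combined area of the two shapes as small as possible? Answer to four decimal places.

Let x be the length used for the square. Square side x/4; circle radius (199−x)/(2π).
A(x) = (x/4)² + π·((199−x)/(2π))² = x²/16 + (199−x)²/(4π) for 0 ≤ x ≤ 199. A'(x) = x/8 − (199−x)/(2π) = 0 gives x = 4·199/(π+4) ≈ 111.4597.
A'' = 1/8 + 1/(2π) > 0, so this gives the minimum combined area; x ≈ 111.4597 cm to the square.

111.4597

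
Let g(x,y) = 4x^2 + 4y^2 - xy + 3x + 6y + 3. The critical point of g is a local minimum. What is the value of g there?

∂g/∂x = 8x - y + 3 = 0 and ∂g/∂y = -x + 8y + 6 = 0, so (x, y) = (-10/21, -17/21).
The Hessian has g_{xx} = 8, g_{yy} = 8, g_{xy} = -1, giving D = 63 > 0 with g_{xx} > 0, so the point is a local minimum.
g(-10/21, -17/21) = -1/7.

-1/7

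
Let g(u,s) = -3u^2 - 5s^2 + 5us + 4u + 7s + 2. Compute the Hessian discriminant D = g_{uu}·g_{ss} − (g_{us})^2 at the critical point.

35

∂g/∂u = -6u + 5s + 4 = 0 and ∂g/∂s = 5u - 10s + 7 = 0, so (u, s) = (15/7, 62/35).
The Hessian has g_{uu} = -6, g_{ss} = -10, g_{us} = 5, giving D = 35 > 0 with g_{uu} < 0, so the point is a local maximum.
D = (-6)·(-10) − (5)^2 = 35.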